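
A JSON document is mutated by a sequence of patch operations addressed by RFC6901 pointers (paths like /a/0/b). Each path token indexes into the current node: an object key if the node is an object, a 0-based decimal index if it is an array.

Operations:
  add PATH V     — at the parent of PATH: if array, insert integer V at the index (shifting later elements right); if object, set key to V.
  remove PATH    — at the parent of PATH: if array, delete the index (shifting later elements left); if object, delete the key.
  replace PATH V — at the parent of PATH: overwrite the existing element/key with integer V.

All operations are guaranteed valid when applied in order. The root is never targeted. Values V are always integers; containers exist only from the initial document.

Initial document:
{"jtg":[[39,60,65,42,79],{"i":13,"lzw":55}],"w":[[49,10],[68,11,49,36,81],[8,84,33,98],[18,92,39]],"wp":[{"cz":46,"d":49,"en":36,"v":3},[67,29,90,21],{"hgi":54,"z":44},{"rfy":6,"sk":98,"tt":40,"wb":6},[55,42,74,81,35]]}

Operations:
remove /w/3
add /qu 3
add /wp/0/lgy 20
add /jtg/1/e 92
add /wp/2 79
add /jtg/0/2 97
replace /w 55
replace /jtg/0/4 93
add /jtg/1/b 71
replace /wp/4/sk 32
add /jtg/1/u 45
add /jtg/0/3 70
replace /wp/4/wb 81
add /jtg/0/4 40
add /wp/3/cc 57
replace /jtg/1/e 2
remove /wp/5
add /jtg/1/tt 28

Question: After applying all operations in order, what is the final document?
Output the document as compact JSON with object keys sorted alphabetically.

Answer: {"jtg":[[39,60,97,70,40,65,93,79],{"b":71,"e":2,"i":13,"lzw":55,"tt":28,"u":45}],"qu":3,"w":55,"wp":[{"cz":46,"d":49,"en":36,"lgy":20,"v":3},[67,29,90,21],79,{"cc":57,"hgi":54,"z":44},{"rfy":6,"sk":32,"tt":40,"wb":81}]}

Derivation:
After op 1 (remove /w/3): {"jtg":[[39,60,65,42,79],{"i":13,"lzw":55}],"w":[[49,10],[68,11,49,36,81],[8,84,33,98]],"wp":[{"cz":46,"d":49,"en":36,"v":3},[67,29,90,21],{"hgi":54,"z":44},{"rfy":6,"sk":98,"tt":40,"wb":6},[55,42,74,81,35]]}
After op 2 (add /qu 3): {"jtg":[[39,60,65,42,79],{"i":13,"lzw":55}],"qu":3,"w":[[49,10],[68,11,49,36,81],[8,84,33,98]],"wp":[{"cz":46,"d":49,"en":36,"v":3},[67,29,90,21],{"hgi":54,"z":44},{"rfy":6,"sk":98,"tt":40,"wb":6},[55,42,74,81,35]]}
After op 3 (add /wp/0/lgy 20): {"jtg":[[39,60,65,42,79],{"i":13,"lzw":55}],"qu":3,"w":[[49,10],[68,11,49,36,81],[8,84,33,98]],"wp":[{"cz":46,"d":49,"en":36,"lgy":20,"v":3},[67,29,90,21],{"hgi":54,"z":44},{"rfy":6,"sk":98,"tt":40,"wb":6},[55,42,74,81,35]]}
After op 4 (add /jtg/1/e 92): {"jtg":[[39,60,65,42,79],{"e":92,"i":13,"lzw":55}],"qu":3,"w":[[49,10],[68,11,49,36,81],[8,84,33,98]],"wp":[{"cz":46,"d":49,"en":36,"lgy":20,"v":3},[67,29,90,21],{"hgi":54,"z":44},{"rfy":6,"sk":98,"tt":40,"wb":6},[55,42,74,81,35]]}
After op 5 (add /wp/2 79): {"jtg":[[39,60,65,42,79],{"e":92,"i":13,"lzw":55}],"qu":3,"w":[[49,10],[68,11,49,36,81],[8,84,33,98]],"wp":[{"cz":46,"d":49,"en":36,"lgy":20,"v":3},[67,29,90,21],79,{"hgi":54,"z":44},{"rfy":6,"sk":98,"tt":40,"wb":6},[55,42,74,81,35]]}
After op 6 (add /jtg/0/2 97): {"jtg":[[39,60,97,65,42,79],{"e":92,"i":13,"lzw":55}],"qu":3,"w":[[49,10],[68,11,49,36,81],[8,84,33,98]],"wp":[{"cz":46,"d":49,"en":36,"lgy":20,"v":3},[67,29,90,21],79,{"hgi":54,"z":44},{"rfy":6,"sk":98,"tt":40,"wb":6},[55,42,74,81,35]]}
After op 7 (replace /w 55): {"jtg":[[39,60,97,65,42,79],{"e":92,"i":13,"lzw":55}],"qu":3,"w":55,"wp":[{"cz":46,"d":49,"en":36,"lgy":20,"v":3},[67,29,90,21],79,{"hgi":54,"z":44},{"rfy":6,"sk":98,"tt":40,"wb":6},[55,42,74,81,35]]}
After op 8 (replace /jtg/0/4 93): {"jtg":[[39,60,97,65,93,79],{"e":92,"i":13,"lzw":55}],"qu":3,"w":55,"wp":[{"cz":46,"d":49,"en":36,"lgy":20,"v":3},[67,29,90,21],79,{"hgi":54,"z":44},{"rfy":6,"sk":98,"tt":40,"wb":6},[55,42,74,81,35]]}
After op 9 (add /jtg/1/b 71): {"jtg":[[39,60,97,65,93,79],{"b":71,"e":92,"i":13,"lzw":55}],"qu":3,"w":55,"wp":[{"cz":46,"d":49,"en":36,"lgy":20,"v":3},[67,29,90,21],79,{"hgi":54,"z":44},{"rfy":6,"sk":98,"tt":40,"wb":6},[55,42,74,81,35]]}
After op 10 (replace /wp/4/sk 32): {"jtg":[[39,60,97,65,93,79],{"b":71,"e":92,"i":13,"lzw":55}],"qu":3,"w":55,"wp":[{"cz":46,"d":49,"en":36,"lgy":20,"v":3},[67,29,90,21],79,{"hgi":54,"z":44},{"rfy":6,"sk":32,"tt":40,"wb":6},[55,42,74,81,35]]}
After op 11 (add /jtg/1/u 45): {"jtg":[[39,60,97,65,93,79],{"b":71,"e":92,"i":13,"lzw":55,"u":45}],"qu":3,"w":55,"wp":[{"cz":46,"d":49,"en":36,"lgy":20,"v":3},[67,29,90,21],79,{"hgi":54,"z":44},{"rfy":6,"sk":32,"tt":40,"wb":6},[55,42,74,81,35]]}
After op 12 (add /jtg/0/3 70): {"jtg":[[39,60,97,70,65,93,79],{"b":71,"e":92,"i":13,"lzw":55,"u":45}],"qu":3,"w":55,"wp":[{"cz":46,"d":49,"en":36,"lgy":20,"v":3},[67,29,90,21],79,{"hgi":54,"z":44},{"rfy":6,"sk":32,"tt":40,"wb":6},[55,42,74,81,35]]}
After op 13 (replace /wp/4/wb 81): {"jtg":[[39,60,97,70,65,93,79],{"b":71,"e":92,"i":13,"lzw":55,"u":45}],"qu":3,"w":55,"wp":[{"cz":46,"d":49,"en":36,"lgy":20,"v":3},[67,29,90,21],79,{"hgi":54,"z":44},{"rfy":6,"sk":32,"tt":40,"wb":81},[55,42,74,81,35]]}
After op 14 (add /jtg/0/4 40): {"jtg":[[39,60,97,70,40,65,93,79],{"b":71,"e":92,"i":13,"lzw":55,"u":45}],"qu":3,"w":55,"wp":[{"cz":46,"d":49,"en":36,"lgy":20,"v":3},[67,29,90,21],79,{"hgi":54,"z":44},{"rfy":6,"sk":32,"tt":40,"wb":81},[55,42,74,81,35]]}
After op 15 (add /wp/3/cc 57): {"jtg":[[39,60,97,70,40,65,93,79],{"b":71,"e":92,"i":13,"lzw":55,"u":45}],"qu":3,"w":55,"wp":[{"cz":46,"d":49,"en":36,"lgy":20,"v":3},[67,29,90,21],79,{"cc":57,"hgi":54,"z":44},{"rfy":6,"sk":32,"tt":40,"wb":81},[55,42,74,81,35]]}
After op 16 (replace /jtg/1/e 2): {"jtg":[[39,60,97,70,40,65,93,79],{"b":71,"e":2,"i":13,"lzw":55,"u":45}],"qu":3,"w":55,"wp":[{"cz":46,"d":49,"en":36,"lgy":20,"v":3},[67,29,90,21],79,{"cc":57,"hgi":54,"z":44},{"rfy":6,"sk":32,"tt":40,"wb":81},[55,42,74,81,35]]}
After op 17 (remove /wp/5): {"jtg":[[39,60,97,70,40,65,93,79],{"b":71,"e":2,"i":13,"lzw":55,"u":45}],"qu":3,"w":55,"wp":[{"cz":46,"d":49,"en":36,"lgy":20,"v":3},[67,29,90,21],79,{"cc":57,"hgi":54,"z":44},{"rfy":6,"sk":32,"tt":40,"wb":81}]}
After op 18 (add /jtg/1/tt 28): {"jtg":[[39,60,97,70,40,65,93,79],{"b":71,"e":2,"i":13,"lzw":55,"tt":28,"u":45}],"qu":3,"w":55,"wp":[{"cz":46,"d":49,"en":36,"lgy":20,"v":3},[67,29,90,21],79,{"cc":57,"hgi":54,"z":44},{"rfy":6,"sk":32,"tt":40,"wb":81}]}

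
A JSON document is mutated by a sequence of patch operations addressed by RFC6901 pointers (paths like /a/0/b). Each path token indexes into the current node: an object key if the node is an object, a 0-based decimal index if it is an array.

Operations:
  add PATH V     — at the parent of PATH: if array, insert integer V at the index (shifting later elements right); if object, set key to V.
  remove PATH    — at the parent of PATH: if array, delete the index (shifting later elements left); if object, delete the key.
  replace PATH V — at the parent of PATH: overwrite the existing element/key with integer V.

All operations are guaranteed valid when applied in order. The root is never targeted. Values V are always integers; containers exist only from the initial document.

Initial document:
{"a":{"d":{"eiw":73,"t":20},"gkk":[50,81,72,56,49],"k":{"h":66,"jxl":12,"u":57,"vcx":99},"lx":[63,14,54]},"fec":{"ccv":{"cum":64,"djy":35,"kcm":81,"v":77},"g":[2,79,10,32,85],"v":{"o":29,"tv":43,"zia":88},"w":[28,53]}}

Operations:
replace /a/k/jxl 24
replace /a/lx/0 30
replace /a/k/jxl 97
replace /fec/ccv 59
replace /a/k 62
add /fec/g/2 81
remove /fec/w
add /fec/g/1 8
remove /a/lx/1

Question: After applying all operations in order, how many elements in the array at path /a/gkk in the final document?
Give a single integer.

After op 1 (replace /a/k/jxl 24): {"a":{"d":{"eiw":73,"t":20},"gkk":[50,81,72,56,49],"k":{"h":66,"jxl":24,"u":57,"vcx":99},"lx":[63,14,54]},"fec":{"ccv":{"cum":64,"djy":35,"kcm":81,"v":77},"g":[2,79,10,32,85],"v":{"o":29,"tv":43,"zia":88},"w":[28,53]}}
After op 2 (replace /a/lx/0 30): {"a":{"d":{"eiw":73,"t":20},"gkk":[50,81,72,56,49],"k":{"h":66,"jxl":24,"u":57,"vcx":99},"lx":[30,14,54]},"fec":{"ccv":{"cum":64,"djy":35,"kcm":81,"v":77},"g":[2,79,10,32,85],"v":{"o":29,"tv":43,"zia":88},"w":[28,53]}}
After op 3 (replace /a/k/jxl 97): {"a":{"d":{"eiw":73,"t":20},"gkk":[50,81,72,56,49],"k":{"h":66,"jxl":97,"u":57,"vcx":99},"lx":[30,14,54]},"fec":{"ccv":{"cum":64,"djy":35,"kcm":81,"v":77},"g":[2,79,10,32,85],"v":{"o":29,"tv":43,"zia":88},"w":[28,53]}}
After op 4 (replace /fec/ccv 59): {"a":{"d":{"eiw":73,"t":20},"gkk":[50,81,72,56,49],"k":{"h":66,"jxl":97,"u":57,"vcx":99},"lx":[30,14,54]},"fec":{"ccv":59,"g":[2,79,10,32,85],"v":{"o":29,"tv":43,"zia":88},"w":[28,53]}}
After op 5 (replace /a/k 62): {"a":{"d":{"eiw":73,"t":20},"gkk":[50,81,72,56,49],"k":62,"lx":[30,14,54]},"fec":{"ccv":59,"g":[2,79,10,32,85],"v":{"o":29,"tv":43,"zia":88},"w":[28,53]}}
After op 6 (add /fec/g/2 81): {"a":{"d":{"eiw":73,"t":20},"gkk":[50,81,72,56,49],"k":62,"lx":[30,14,54]},"fec":{"ccv":59,"g":[2,79,81,10,32,85],"v":{"o":29,"tv":43,"zia":88},"w":[28,53]}}
After op 7 (remove /fec/w): {"a":{"d":{"eiw":73,"t":20},"gkk":[50,81,72,56,49],"k":62,"lx":[30,14,54]},"fec":{"ccv":59,"g":[2,79,81,10,32,85],"v":{"o":29,"tv":43,"zia":88}}}
After op 8 (add /fec/g/1 8): {"a":{"d":{"eiw":73,"t":20},"gkk":[50,81,72,56,49],"k":62,"lx":[30,14,54]},"fec":{"ccv":59,"g":[2,8,79,81,10,32,85],"v":{"o":29,"tv":43,"zia":88}}}
After op 9 (remove /a/lx/1): {"a":{"d":{"eiw":73,"t":20},"gkk":[50,81,72,56,49],"k":62,"lx":[30,54]},"fec":{"ccv":59,"g":[2,8,79,81,10,32,85],"v":{"o":29,"tv":43,"zia":88}}}
Size at path /a/gkk: 5

Answer: 5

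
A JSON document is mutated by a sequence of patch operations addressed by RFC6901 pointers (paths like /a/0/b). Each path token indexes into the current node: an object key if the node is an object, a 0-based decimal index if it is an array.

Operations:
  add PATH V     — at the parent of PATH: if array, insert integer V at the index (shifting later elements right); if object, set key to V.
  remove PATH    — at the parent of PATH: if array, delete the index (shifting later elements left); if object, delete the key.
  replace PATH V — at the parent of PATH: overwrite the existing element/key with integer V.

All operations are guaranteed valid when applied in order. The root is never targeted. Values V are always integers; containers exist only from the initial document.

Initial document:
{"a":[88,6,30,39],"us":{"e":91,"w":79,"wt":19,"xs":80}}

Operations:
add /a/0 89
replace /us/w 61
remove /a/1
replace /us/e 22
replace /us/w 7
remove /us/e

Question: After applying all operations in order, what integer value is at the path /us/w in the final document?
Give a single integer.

Answer: 7

Derivation:
After op 1 (add /a/0 89): {"a":[89,88,6,30,39],"us":{"e":91,"w":79,"wt":19,"xs":80}}
After op 2 (replace /us/w 61): {"a":[89,88,6,30,39],"us":{"e":91,"w":61,"wt":19,"xs":80}}
After op 3 (remove /a/1): {"a":[89,6,30,39],"us":{"e":91,"w":61,"wt":19,"xs":80}}
After op 4 (replace /us/e 22): {"a":[89,6,30,39],"us":{"e":22,"w":61,"wt":19,"xs":80}}
After op 5 (replace /us/w 7): {"a":[89,6,30,39],"us":{"e":22,"w":7,"wt":19,"xs":80}}
After op 6 (remove /us/e): {"a":[89,6,30,39],"us":{"w":7,"wt":19,"xs":80}}
Value at /us/w: 7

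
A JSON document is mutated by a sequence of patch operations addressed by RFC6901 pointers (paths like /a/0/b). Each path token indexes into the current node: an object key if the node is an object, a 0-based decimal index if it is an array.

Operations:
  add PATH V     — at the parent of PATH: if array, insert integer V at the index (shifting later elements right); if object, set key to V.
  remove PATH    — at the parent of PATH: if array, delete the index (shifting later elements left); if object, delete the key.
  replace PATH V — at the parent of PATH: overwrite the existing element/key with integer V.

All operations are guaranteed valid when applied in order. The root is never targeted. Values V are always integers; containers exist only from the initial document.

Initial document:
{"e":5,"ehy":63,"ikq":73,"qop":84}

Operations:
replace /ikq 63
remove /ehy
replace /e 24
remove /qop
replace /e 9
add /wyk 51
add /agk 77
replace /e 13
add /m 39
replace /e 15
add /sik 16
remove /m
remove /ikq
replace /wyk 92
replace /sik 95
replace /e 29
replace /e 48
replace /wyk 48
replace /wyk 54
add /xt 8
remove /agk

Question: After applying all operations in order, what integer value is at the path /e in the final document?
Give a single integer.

After op 1 (replace /ikq 63): {"e":5,"ehy":63,"ikq":63,"qop":84}
After op 2 (remove /ehy): {"e":5,"ikq":63,"qop":84}
After op 3 (replace /e 24): {"e":24,"ikq":63,"qop":84}
After op 4 (remove /qop): {"e":24,"ikq":63}
After op 5 (replace /e 9): {"e":9,"ikq":63}
After op 6 (add /wyk 51): {"e":9,"ikq":63,"wyk":51}
After op 7 (add /agk 77): {"agk":77,"e":9,"ikq":63,"wyk":51}
After op 8 (replace /e 13): {"agk":77,"e":13,"ikq":63,"wyk":51}
After op 9 (add /m 39): {"agk":77,"e":13,"ikq":63,"m":39,"wyk":51}
After op 10 (replace /e 15): {"agk":77,"e":15,"ikq":63,"m":39,"wyk":51}
After op 11 (add /sik 16): {"agk":77,"e":15,"ikq":63,"m":39,"sik":16,"wyk":51}
After op 12 (remove /m): {"agk":77,"e":15,"ikq":63,"sik":16,"wyk":51}
After op 13 (remove /ikq): {"agk":77,"e":15,"sik":16,"wyk":51}
After op 14 (replace /wyk 92): {"agk":77,"e":15,"sik":16,"wyk":92}
After op 15 (replace /sik 95): {"agk":77,"e":15,"sik":95,"wyk":92}
After op 16 (replace /e 29): {"agk":77,"e":29,"sik":95,"wyk":92}
After op 17 (replace /e 48): {"agk":77,"e":48,"sik":95,"wyk":92}
After op 18 (replace /wyk 48): {"agk":77,"e":48,"sik":95,"wyk":48}
After op 19 (replace /wyk 54): {"agk":77,"e":48,"sik":95,"wyk":54}
After op 20 (add /xt 8): {"agk":77,"e":48,"sik":95,"wyk":54,"xt":8}
After op 21 (remove /agk): {"e":48,"sik":95,"wyk":54,"xt":8}
Value at /e: 48

Answer: 48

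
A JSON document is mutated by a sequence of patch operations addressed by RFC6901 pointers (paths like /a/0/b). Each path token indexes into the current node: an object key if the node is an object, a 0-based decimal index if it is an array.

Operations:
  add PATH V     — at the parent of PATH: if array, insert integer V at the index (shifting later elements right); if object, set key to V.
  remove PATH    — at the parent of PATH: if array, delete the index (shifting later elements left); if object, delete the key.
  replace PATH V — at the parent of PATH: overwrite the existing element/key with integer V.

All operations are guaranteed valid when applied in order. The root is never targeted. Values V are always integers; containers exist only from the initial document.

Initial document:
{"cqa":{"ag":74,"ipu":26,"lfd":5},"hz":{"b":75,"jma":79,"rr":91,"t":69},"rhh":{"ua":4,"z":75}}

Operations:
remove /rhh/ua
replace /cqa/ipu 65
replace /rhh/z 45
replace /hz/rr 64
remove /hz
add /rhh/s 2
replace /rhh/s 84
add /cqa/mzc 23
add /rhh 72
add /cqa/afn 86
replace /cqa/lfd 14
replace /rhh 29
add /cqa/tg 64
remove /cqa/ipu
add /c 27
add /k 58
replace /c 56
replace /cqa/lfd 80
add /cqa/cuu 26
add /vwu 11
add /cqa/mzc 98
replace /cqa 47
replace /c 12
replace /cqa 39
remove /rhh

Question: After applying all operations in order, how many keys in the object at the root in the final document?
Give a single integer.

Answer: 4

Derivation:
After op 1 (remove /rhh/ua): {"cqa":{"ag":74,"ipu":26,"lfd":5},"hz":{"b":75,"jma":79,"rr":91,"t":69},"rhh":{"z":75}}
After op 2 (replace /cqa/ipu 65): {"cqa":{"ag":74,"ipu":65,"lfd":5},"hz":{"b":75,"jma":79,"rr":91,"t":69},"rhh":{"z":75}}
After op 3 (replace /rhh/z 45): {"cqa":{"ag":74,"ipu":65,"lfd":5},"hz":{"b":75,"jma":79,"rr":91,"t":69},"rhh":{"z":45}}
After op 4 (replace /hz/rr 64): {"cqa":{"ag":74,"ipu":65,"lfd":5},"hz":{"b":75,"jma":79,"rr":64,"t":69},"rhh":{"z":45}}
After op 5 (remove /hz): {"cqa":{"ag":74,"ipu":65,"lfd":5},"rhh":{"z":45}}
After op 6 (add /rhh/s 2): {"cqa":{"ag":74,"ipu":65,"lfd":5},"rhh":{"s":2,"z":45}}
After op 7 (replace /rhh/s 84): {"cqa":{"ag":74,"ipu":65,"lfd":5},"rhh":{"s":84,"z":45}}
After op 8 (add /cqa/mzc 23): {"cqa":{"ag":74,"ipu":65,"lfd":5,"mzc":23},"rhh":{"s":84,"z":45}}
After op 9 (add /rhh 72): {"cqa":{"ag":74,"ipu":65,"lfd":5,"mzc":23},"rhh":72}
After op 10 (add /cqa/afn 86): {"cqa":{"afn":86,"ag":74,"ipu":65,"lfd":5,"mzc":23},"rhh":72}
After op 11 (replace /cqa/lfd 14): {"cqa":{"afn":86,"ag":74,"ipu":65,"lfd":14,"mzc":23},"rhh":72}
After op 12 (replace /rhh 29): {"cqa":{"afn":86,"ag":74,"ipu":65,"lfd":14,"mzc":23},"rhh":29}
After op 13 (add /cqa/tg 64): {"cqa":{"afn":86,"ag":74,"ipu":65,"lfd":14,"mzc":23,"tg":64},"rhh":29}
After op 14 (remove /cqa/ipu): {"cqa":{"afn":86,"ag":74,"lfd":14,"mzc":23,"tg":64},"rhh":29}
After op 15 (add /c 27): {"c":27,"cqa":{"afn":86,"ag":74,"lfd":14,"mzc":23,"tg":64},"rhh":29}
After op 16 (add /k 58): {"c":27,"cqa":{"afn":86,"ag":74,"lfd":14,"mzc":23,"tg":64},"k":58,"rhh":29}
After op 17 (replace /c 56): {"c":56,"cqa":{"afn":86,"ag":74,"lfd":14,"mzc":23,"tg":64},"k":58,"rhh":29}
After op 18 (replace /cqa/lfd 80): {"c":56,"cqa":{"afn":86,"ag":74,"lfd":80,"mzc":23,"tg":64},"k":58,"rhh":29}
After op 19 (add /cqa/cuu 26): {"c":56,"cqa":{"afn":86,"ag":74,"cuu":26,"lfd":80,"mzc":23,"tg":64},"k":58,"rhh":29}
After op 20 (add /vwu 11): {"c":56,"cqa":{"afn":86,"ag":74,"cuu":26,"lfd":80,"mzc":23,"tg":64},"k":58,"rhh":29,"vwu":11}
After op 21 (add /cqa/mzc 98): {"c":56,"cqa":{"afn":86,"ag":74,"cuu":26,"lfd":80,"mzc":98,"tg":64},"k":58,"rhh":29,"vwu":11}
After op 22 (replace /cqa 47): {"c":56,"cqa":47,"k":58,"rhh":29,"vwu":11}
After op 23 (replace /c 12): {"c":12,"cqa":47,"k":58,"rhh":29,"vwu":11}
After op 24 (replace /cqa 39): {"c":12,"cqa":39,"k":58,"rhh":29,"vwu":11}
After op 25 (remove /rhh): {"c":12,"cqa":39,"k":58,"vwu":11}
Size at the root: 4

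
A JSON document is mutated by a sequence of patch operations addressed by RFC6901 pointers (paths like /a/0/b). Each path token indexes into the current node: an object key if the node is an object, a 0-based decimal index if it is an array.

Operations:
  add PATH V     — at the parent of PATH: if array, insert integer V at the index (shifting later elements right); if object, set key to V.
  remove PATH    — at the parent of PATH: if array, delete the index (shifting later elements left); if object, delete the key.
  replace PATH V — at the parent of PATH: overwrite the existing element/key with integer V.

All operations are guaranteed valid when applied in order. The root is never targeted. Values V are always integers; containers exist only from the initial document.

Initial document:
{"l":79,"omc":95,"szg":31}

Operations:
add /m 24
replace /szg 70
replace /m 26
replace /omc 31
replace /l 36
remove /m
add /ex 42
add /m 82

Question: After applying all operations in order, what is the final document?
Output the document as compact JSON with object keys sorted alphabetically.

Answer: {"ex":42,"l":36,"m":82,"omc":31,"szg":70}

Derivation:
After op 1 (add /m 24): {"l":79,"m":24,"omc":95,"szg":31}
After op 2 (replace /szg 70): {"l":79,"m":24,"omc":95,"szg":70}
After op 3 (replace /m 26): {"l":79,"m":26,"omc":95,"szg":70}
After op 4 (replace /omc 31): {"l":79,"m":26,"omc":31,"szg":70}
After op 5 (replace /l 36): {"l":36,"m":26,"omc":31,"szg":70}
After op 6 (remove /m): {"l":36,"omc":31,"szg":70}
After op 7 (add /ex 42): {"ex":42,"l":36,"omc":31,"szg":70}
After op 8 (add /m 82): {"ex":42,"l":36,"m":82,"omc":31,"szg":70}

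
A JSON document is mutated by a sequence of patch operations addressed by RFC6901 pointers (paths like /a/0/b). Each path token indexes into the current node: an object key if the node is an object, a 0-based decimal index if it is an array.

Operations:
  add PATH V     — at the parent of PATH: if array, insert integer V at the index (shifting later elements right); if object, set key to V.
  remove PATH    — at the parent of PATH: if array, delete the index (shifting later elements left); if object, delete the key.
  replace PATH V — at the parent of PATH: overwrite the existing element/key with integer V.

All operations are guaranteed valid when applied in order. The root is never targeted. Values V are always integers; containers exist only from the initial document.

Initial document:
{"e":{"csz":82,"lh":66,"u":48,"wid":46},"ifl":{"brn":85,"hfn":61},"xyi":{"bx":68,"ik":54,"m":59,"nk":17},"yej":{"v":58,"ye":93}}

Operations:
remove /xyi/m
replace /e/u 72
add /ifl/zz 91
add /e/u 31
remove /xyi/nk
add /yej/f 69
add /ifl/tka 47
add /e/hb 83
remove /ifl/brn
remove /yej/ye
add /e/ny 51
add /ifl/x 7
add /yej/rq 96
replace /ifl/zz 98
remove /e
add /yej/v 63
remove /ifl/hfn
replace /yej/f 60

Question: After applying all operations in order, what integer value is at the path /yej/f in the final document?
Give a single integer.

Answer: 60

Derivation:
After op 1 (remove /xyi/m): {"e":{"csz":82,"lh":66,"u":48,"wid":46},"ifl":{"brn":85,"hfn":61},"xyi":{"bx":68,"ik":54,"nk":17},"yej":{"v":58,"ye":93}}
After op 2 (replace /e/u 72): {"e":{"csz":82,"lh":66,"u":72,"wid":46},"ifl":{"brn":85,"hfn":61},"xyi":{"bx":68,"ik":54,"nk":17},"yej":{"v":58,"ye":93}}
After op 3 (add /ifl/zz 91): {"e":{"csz":82,"lh":66,"u":72,"wid":46},"ifl":{"brn":85,"hfn":61,"zz":91},"xyi":{"bx":68,"ik":54,"nk":17},"yej":{"v":58,"ye":93}}
After op 4 (add /e/u 31): {"e":{"csz":82,"lh":66,"u":31,"wid":46},"ifl":{"brn":85,"hfn":61,"zz":91},"xyi":{"bx":68,"ik":54,"nk":17},"yej":{"v":58,"ye":93}}
After op 5 (remove /xyi/nk): {"e":{"csz":82,"lh":66,"u":31,"wid":46},"ifl":{"brn":85,"hfn":61,"zz":91},"xyi":{"bx":68,"ik":54},"yej":{"v":58,"ye":93}}
After op 6 (add /yej/f 69): {"e":{"csz":82,"lh":66,"u":31,"wid":46},"ifl":{"brn":85,"hfn":61,"zz":91},"xyi":{"bx":68,"ik":54},"yej":{"f":69,"v":58,"ye":93}}
After op 7 (add /ifl/tka 47): {"e":{"csz":82,"lh":66,"u":31,"wid":46},"ifl":{"brn":85,"hfn":61,"tka":47,"zz":91},"xyi":{"bx":68,"ik":54},"yej":{"f":69,"v":58,"ye":93}}
After op 8 (add /e/hb 83): {"e":{"csz":82,"hb":83,"lh":66,"u":31,"wid":46},"ifl":{"brn":85,"hfn":61,"tka":47,"zz":91},"xyi":{"bx":68,"ik":54},"yej":{"f":69,"v":58,"ye":93}}
After op 9 (remove /ifl/brn): {"e":{"csz":82,"hb":83,"lh":66,"u":31,"wid":46},"ifl":{"hfn":61,"tka":47,"zz":91},"xyi":{"bx":68,"ik":54},"yej":{"f":69,"v":58,"ye":93}}
After op 10 (remove /yej/ye): {"e":{"csz":82,"hb":83,"lh":66,"u":31,"wid":46},"ifl":{"hfn":61,"tka":47,"zz":91},"xyi":{"bx":68,"ik":54},"yej":{"f":69,"v":58}}
After op 11 (add /e/ny 51): {"e":{"csz":82,"hb":83,"lh":66,"ny":51,"u":31,"wid":46},"ifl":{"hfn":61,"tka":47,"zz":91},"xyi":{"bx":68,"ik":54},"yej":{"f":69,"v":58}}
After op 12 (add /ifl/x 7): {"e":{"csz":82,"hb":83,"lh":66,"ny":51,"u":31,"wid":46},"ifl":{"hfn":61,"tka":47,"x":7,"zz":91},"xyi":{"bx":68,"ik":54},"yej":{"f":69,"v":58}}
After op 13 (add /yej/rq 96): {"e":{"csz":82,"hb":83,"lh":66,"ny":51,"u":31,"wid":46},"ifl":{"hfn":61,"tka":47,"x":7,"zz":91},"xyi":{"bx":68,"ik":54},"yej":{"f":69,"rq":96,"v":58}}
After op 14 (replace /ifl/zz 98): {"e":{"csz":82,"hb":83,"lh":66,"ny":51,"u":31,"wid":46},"ifl":{"hfn":61,"tka":47,"x":7,"zz":98},"xyi":{"bx":68,"ik":54},"yej":{"f":69,"rq":96,"v":58}}
After op 15 (remove /e): {"ifl":{"hfn":61,"tka":47,"x":7,"zz":98},"xyi":{"bx":68,"ik":54},"yej":{"f":69,"rq":96,"v":58}}
After op 16 (add /yej/v 63): {"ifl":{"hfn":61,"tka":47,"x":7,"zz":98},"xyi":{"bx":68,"ik":54},"yej":{"f":69,"rq":96,"v":63}}
After op 17 (remove /ifl/hfn): {"ifl":{"tka":47,"x":7,"zz":98},"xyi":{"bx":68,"ik":54},"yej":{"f":69,"rq":96,"v":63}}
After op 18 (replace /yej/f 60): {"ifl":{"tka":47,"x":7,"zz":98},"xyi":{"bx":68,"ik":54},"yej":{"f":60,"rq":96,"v":63}}
Value at /yej/f: 60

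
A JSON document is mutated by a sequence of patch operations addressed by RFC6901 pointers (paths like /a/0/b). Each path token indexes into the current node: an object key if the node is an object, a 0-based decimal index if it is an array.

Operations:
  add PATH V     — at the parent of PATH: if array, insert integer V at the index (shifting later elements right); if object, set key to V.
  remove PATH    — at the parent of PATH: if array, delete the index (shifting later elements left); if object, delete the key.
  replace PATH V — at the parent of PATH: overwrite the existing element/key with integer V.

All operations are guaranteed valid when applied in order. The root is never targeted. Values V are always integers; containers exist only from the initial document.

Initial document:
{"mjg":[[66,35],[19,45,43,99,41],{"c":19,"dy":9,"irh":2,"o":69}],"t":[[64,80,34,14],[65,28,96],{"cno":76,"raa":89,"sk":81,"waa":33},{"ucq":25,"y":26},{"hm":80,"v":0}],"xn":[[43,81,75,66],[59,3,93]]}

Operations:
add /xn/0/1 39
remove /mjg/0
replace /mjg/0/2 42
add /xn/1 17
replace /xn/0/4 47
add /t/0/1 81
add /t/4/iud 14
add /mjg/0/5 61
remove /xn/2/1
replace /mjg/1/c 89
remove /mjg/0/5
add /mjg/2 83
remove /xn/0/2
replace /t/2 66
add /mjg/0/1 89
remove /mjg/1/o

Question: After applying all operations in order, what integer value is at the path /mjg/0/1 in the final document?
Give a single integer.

Answer: 89

Derivation:
After op 1 (add /xn/0/1 39): {"mjg":[[66,35],[19,45,43,99,41],{"c":19,"dy":9,"irh":2,"o":69}],"t":[[64,80,34,14],[65,28,96],{"cno":76,"raa":89,"sk":81,"waa":33},{"ucq":25,"y":26},{"hm":80,"v":0}],"xn":[[43,39,81,75,66],[59,3,93]]}
After op 2 (remove /mjg/0): {"mjg":[[19,45,43,99,41],{"c":19,"dy":9,"irh":2,"o":69}],"t":[[64,80,34,14],[65,28,96],{"cno":76,"raa":89,"sk":81,"waa":33},{"ucq":25,"y":26},{"hm":80,"v":0}],"xn":[[43,39,81,75,66],[59,3,93]]}
After op 3 (replace /mjg/0/2 42): {"mjg":[[19,45,42,99,41],{"c":19,"dy":9,"irh":2,"o":69}],"t":[[64,80,34,14],[65,28,96],{"cno":76,"raa":89,"sk":81,"waa":33},{"ucq":25,"y":26},{"hm":80,"v":0}],"xn":[[43,39,81,75,66],[59,3,93]]}
After op 4 (add /xn/1 17): {"mjg":[[19,45,42,99,41],{"c":19,"dy":9,"irh":2,"o":69}],"t":[[64,80,34,14],[65,28,96],{"cno":76,"raa":89,"sk":81,"waa":33},{"ucq":25,"y":26},{"hm":80,"v":0}],"xn":[[43,39,81,75,66],17,[59,3,93]]}
After op 5 (replace /xn/0/4 47): {"mjg":[[19,45,42,99,41],{"c":19,"dy":9,"irh":2,"o":69}],"t":[[64,80,34,14],[65,28,96],{"cno":76,"raa":89,"sk":81,"waa":33},{"ucq":25,"y":26},{"hm":80,"v":0}],"xn":[[43,39,81,75,47],17,[59,3,93]]}
After op 6 (add /t/0/1 81): {"mjg":[[19,45,42,99,41],{"c":19,"dy":9,"irh":2,"o":69}],"t":[[64,81,80,34,14],[65,28,96],{"cno":76,"raa":89,"sk":81,"waa":33},{"ucq":25,"y":26},{"hm":80,"v":0}],"xn":[[43,39,81,75,47],17,[59,3,93]]}
After op 7 (add /t/4/iud 14): {"mjg":[[19,45,42,99,41],{"c":19,"dy":9,"irh":2,"o":69}],"t":[[64,81,80,34,14],[65,28,96],{"cno":76,"raa":89,"sk":81,"waa":33},{"ucq":25,"y":26},{"hm":80,"iud":14,"v":0}],"xn":[[43,39,81,75,47],17,[59,3,93]]}
After op 8 (add /mjg/0/5 61): {"mjg":[[19,45,42,99,41,61],{"c":19,"dy":9,"irh":2,"o":69}],"t":[[64,81,80,34,14],[65,28,96],{"cno":76,"raa":89,"sk":81,"waa":33},{"ucq":25,"y":26},{"hm":80,"iud":14,"v":0}],"xn":[[43,39,81,75,47],17,[59,3,93]]}
After op 9 (remove /xn/2/1): {"mjg":[[19,45,42,99,41,61],{"c":19,"dy":9,"irh":2,"o":69}],"t":[[64,81,80,34,14],[65,28,96],{"cno":76,"raa":89,"sk":81,"waa":33},{"ucq":25,"y":26},{"hm":80,"iud":14,"v":0}],"xn":[[43,39,81,75,47],17,[59,93]]}
After op 10 (replace /mjg/1/c 89): {"mjg":[[19,45,42,99,41,61],{"c":89,"dy":9,"irh":2,"o":69}],"t":[[64,81,80,34,14],[65,28,96],{"cno":76,"raa":89,"sk":81,"waa":33},{"ucq":25,"y":26},{"hm":80,"iud":14,"v":0}],"xn":[[43,39,81,75,47],17,[59,93]]}
After op 11 (remove /mjg/0/5): {"mjg":[[19,45,42,99,41],{"c":89,"dy":9,"irh":2,"o":69}],"t":[[64,81,80,34,14],[65,28,96],{"cno":76,"raa":89,"sk":81,"waa":33},{"ucq":25,"y":26},{"hm":80,"iud":14,"v":0}],"xn":[[43,39,81,75,47],17,[59,93]]}
After op 12 (add /mjg/2 83): {"mjg":[[19,45,42,99,41],{"c":89,"dy":9,"irh":2,"o":69},83],"t":[[64,81,80,34,14],[65,28,96],{"cno":76,"raa":89,"sk":81,"waa":33},{"ucq":25,"y":26},{"hm":80,"iud":14,"v":0}],"xn":[[43,39,81,75,47],17,[59,93]]}
After op 13 (remove /xn/0/2): {"mjg":[[19,45,42,99,41],{"c":89,"dy":9,"irh":2,"o":69},83],"t":[[64,81,80,34,14],[65,28,96],{"cno":76,"raa":89,"sk":81,"waa":33},{"ucq":25,"y":26},{"hm":80,"iud":14,"v":0}],"xn":[[43,39,75,47],17,[59,93]]}
After op 14 (replace /t/2 66): {"mjg":[[19,45,42,99,41],{"c":89,"dy":9,"irh":2,"o":69},83],"t":[[64,81,80,34,14],[65,28,96],66,{"ucq":25,"y":26},{"hm":80,"iud":14,"v":0}],"xn":[[43,39,75,47],17,[59,93]]}
After op 15 (add /mjg/0/1 89): {"mjg":[[19,89,45,42,99,41],{"c":89,"dy":9,"irh":2,"o":69},83],"t":[[64,81,80,34,14],[65,28,96],66,{"ucq":25,"y":26},{"hm":80,"iud":14,"v":0}],"xn":[[43,39,75,47],17,[59,93]]}
After op 16 (remove /mjg/1/o): {"mjg":[[19,89,45,42,99,41],{"c":89,"dy":9,"irh":2},83],"t":[[64,81,80,34,14],[65,28,96],66,{"ucq":25,"y":26},{"hm":80,"iud":14,"v":0}],"xn":[[43,39,75,47],17,[59,93]]}
Value at /mjg/0/1: 89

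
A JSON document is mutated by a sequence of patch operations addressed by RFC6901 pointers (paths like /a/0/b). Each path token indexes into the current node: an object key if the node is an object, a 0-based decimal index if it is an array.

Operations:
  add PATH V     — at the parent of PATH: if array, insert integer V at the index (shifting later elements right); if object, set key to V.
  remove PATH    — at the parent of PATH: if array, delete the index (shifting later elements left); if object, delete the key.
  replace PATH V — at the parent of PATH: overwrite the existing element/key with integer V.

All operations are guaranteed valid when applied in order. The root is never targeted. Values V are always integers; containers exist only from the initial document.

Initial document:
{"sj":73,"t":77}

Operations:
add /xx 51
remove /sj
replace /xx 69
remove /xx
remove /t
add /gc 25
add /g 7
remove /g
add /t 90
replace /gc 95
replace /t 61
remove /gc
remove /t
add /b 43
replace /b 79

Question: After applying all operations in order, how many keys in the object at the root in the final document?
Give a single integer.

After op 1 (add /xx 51): {"sj":73,"t":77,"xx":51}
After op 2 (remove /sj): {"t":77,"xx":51}
After op 3 (replace /xx 69): {"t":77,"xx":69}
After op 4 (remove /xx): {"t":77}
After op 5 (remove /t): {}
After op 6 (add /gc 25): {"gc":25}
After op 7 (add /g 7): {"g":7,"gc":25}
After op 8 (remove /g): {"gc":25}
After op 9 (add /t 90): {"gc":25,"t":90}
After op 10 (replace /gc 95): {"gc":95,"t":90}
After op 11 (replace /t 61): {"gc":95,"t":61}
After op 12 (remove /gc): {"t":61}
After op 13 (remove /t): {}
After op 14 (add /b 43): {"b":43}
After op 15 (replace /b 79): {"b":79}
Size at the root: 1

Answer: 1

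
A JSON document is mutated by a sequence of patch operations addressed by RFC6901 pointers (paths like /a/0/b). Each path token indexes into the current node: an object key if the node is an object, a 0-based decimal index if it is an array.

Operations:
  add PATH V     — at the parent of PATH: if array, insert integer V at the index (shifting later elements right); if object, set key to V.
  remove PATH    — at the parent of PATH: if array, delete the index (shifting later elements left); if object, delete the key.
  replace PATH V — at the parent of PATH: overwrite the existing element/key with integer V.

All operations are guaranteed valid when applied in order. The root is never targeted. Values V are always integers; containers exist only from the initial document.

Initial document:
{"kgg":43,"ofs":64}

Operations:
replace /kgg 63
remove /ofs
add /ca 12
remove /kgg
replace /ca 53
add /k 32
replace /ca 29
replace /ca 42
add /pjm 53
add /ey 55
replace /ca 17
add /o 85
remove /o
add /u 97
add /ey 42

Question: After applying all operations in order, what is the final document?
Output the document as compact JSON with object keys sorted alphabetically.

Answer: {"ca":17,"ey":42,"k":32,"pjm":53,"u":97}

Derivation:
After op 1 (replace /kgg 63): {"kgg":63,"ofs":64}
After op 2 (remove /ofs): {"kgg":63}
After op 3 (add /ca 12): {"ca":12,"kgg":63}
After op 4 (remove /kgg): {"ca":12}
After op 5 (replace /ca 53): {"ca":53}
After op 6 (add /k 32): {"ca":53,"k":32}
After op 7 (replace /ca 29): {"ca":29,"k":32}
After op 8 (replace /ca 42): {"ca":42,"k":32}
After op 9 (add /pjm 53): {"ca":42,"k":32,"pjm":53}
After op 10 (add /ey 55): {"ca":42,"ey":55,"k":32,"pjm":53}
After op 11 (replace /ca 17): {"ca":17,"ey":55,"k":32,"pjm":53}
After op 12 (add /o 85): {"ca":17,"ey":55,"k":32,"o":85,"pjm":53}
After op 13 (remove /o): {"ca":17,"ey":55,"k":32,"pjm":53}
After op 14 (add /u 97): {"ca":17,"ey":55,"k":32,"pjm":53,"u":97}
After op 15 (add /ey 42): {"ca":17,"ey":42,"k":32,"pjm":53,"u":97}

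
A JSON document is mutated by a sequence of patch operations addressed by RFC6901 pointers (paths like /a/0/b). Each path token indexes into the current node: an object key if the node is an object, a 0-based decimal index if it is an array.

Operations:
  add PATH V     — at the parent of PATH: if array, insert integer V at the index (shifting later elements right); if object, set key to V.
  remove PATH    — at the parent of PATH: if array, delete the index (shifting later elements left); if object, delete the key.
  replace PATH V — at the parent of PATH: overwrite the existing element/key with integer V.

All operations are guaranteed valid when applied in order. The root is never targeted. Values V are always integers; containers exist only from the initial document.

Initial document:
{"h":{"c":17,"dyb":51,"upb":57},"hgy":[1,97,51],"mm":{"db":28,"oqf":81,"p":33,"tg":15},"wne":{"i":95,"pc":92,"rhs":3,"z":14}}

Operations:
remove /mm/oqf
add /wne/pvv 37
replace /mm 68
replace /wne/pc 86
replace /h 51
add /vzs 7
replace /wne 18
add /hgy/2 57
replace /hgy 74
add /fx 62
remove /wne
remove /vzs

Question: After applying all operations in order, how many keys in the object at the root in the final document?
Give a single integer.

After op 1 (remove /mm/oqf): {"h":{"c":17,"dyb":51,"upb":57},"hgy":[1,97,51],"mm":{"db":28,"p":33,"tg":15},"wne":{"i":95,"pc":92,"rhs":3,"z":14}}
After op 2 (add /wne/pvv 37): {"h":{"c":17,"dyb":51,"upb":57},"hgy":[1,97,51],"mm":{"db":28,"p":33,"tg":15},"wne":{"i":95,"pc":92,"pvv":37,"rhs":3,"z":14}}
After op 3 (replace /mm 68): {"h":{"c":17,"dyb":51,"upb":57},"hgy":[1,97,51],"mm":68,"wne":{"i":95,"pc":92,"pvv":37,"rhs":3,"z":14}}
After op 4 (replace /wne/pc 86): {"h":{"c":17,"dyb":51,"upb":57},"hgy":[1,97,51],"mm":68,"wne":{"i":95,"pc":86,"pvv":37,"rhs":3,"z":14}}
After op 5 (replace /h 51): {"h":51,"hgy":[1,97,51],"mm":68,"wne":{"i":95,"pc":86,"pvv":37,"rhs":3,"z":14}}
After op 6 (add /vzs 7): {"h":51,"hgy":[1,97,51],"mm":68,"vzs":7,"wne":{"i":95,"pc":86,"pvv":37,"rhs":3,"z":14}}
After op 7 (replace /wne 18): {"h":51,"hgy":[1,97,51],"mm":68,"vzs":7,"wne":18}
After op 8 (add /hgy/2 57): {"h":51,"hgy":[1,97,57,51],"mm":68,"vzs":7,"wne":18}
After op 9 (replace /hgy 74): {"h":51,"hgy":74,"mm":68,"vzs":7,"wne":18}
After op 10 (add /fx 62): {"fx":62,"h":51,"hgy":74,"mm":68,"vzs":7,"wne":18}
After op 11 (remove /wne): {"fx":62,"h":51,"hgy":74,"mm":68,"vzs":7}
After op 12 (remove /vzs): {"fx":62,"h":51,"hgy":74,"mm":68}
Size at the root: 4

Answer: 4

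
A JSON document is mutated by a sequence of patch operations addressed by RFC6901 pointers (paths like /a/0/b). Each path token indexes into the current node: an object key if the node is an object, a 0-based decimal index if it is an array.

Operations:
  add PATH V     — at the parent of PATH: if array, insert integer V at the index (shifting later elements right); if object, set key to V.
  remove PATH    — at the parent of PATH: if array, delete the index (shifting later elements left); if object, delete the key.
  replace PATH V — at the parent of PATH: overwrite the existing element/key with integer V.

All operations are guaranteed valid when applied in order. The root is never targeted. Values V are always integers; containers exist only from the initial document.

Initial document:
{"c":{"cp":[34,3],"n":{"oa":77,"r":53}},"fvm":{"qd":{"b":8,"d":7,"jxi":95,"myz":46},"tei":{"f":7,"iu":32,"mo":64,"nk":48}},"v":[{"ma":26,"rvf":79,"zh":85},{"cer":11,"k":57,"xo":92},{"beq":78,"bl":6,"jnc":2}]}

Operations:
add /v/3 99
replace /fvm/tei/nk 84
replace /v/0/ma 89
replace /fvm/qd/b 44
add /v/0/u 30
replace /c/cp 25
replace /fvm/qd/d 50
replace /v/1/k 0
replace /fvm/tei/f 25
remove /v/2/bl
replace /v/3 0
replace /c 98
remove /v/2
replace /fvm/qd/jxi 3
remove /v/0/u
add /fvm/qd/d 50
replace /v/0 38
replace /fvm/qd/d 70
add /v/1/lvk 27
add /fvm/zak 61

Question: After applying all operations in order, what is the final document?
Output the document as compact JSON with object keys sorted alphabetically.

After op 1 (add /v/3 99): {"c":{"cp":[34,3],"n":{"oa":77,"r":53}},"fvm":{"qd":{"b":8,"d":7,"jxi":95,"myz":46},"tei":{"f":7,"iu":32,"mo":64,"nk":48}},"v":[{"ma":26,"rvf":79,"zh":85},{"cer":11,"k":57,"xo":92},{"beq":78,"bl":6,"jnc":2},99]}
After op 2 (replace /fvm/tei/nk 84): {"c":{"cp":[34,3],"n":{"oa":77,"r":53}},"fvm":{"qd":{"b":8,"d":7,"jxi":95,"myz":46},"tei":{"f":7,"iu":32,"mo":64,"nk":84}},"v":[{"ma":26,"rvf":79,"zh":85},{"cer":11,"k":57,"xo":92},{"beq":78,"bl":6,"jnc":2},99]}
After op 3 (replace /v/0/ma 89): {"c":{"cp":[34,3],"n":{"oa":77,"r":53}},"fvm":{"qd":{"b":8,"d":7,"jxi":95,"myz":46},"tei":{"f":7,"iu":32,"mo":64,"nk":84}},"v":[{"ma":89,"rvf":79,"zh":85},{"cer":11,"k":57,"xo":92},{"beq":78,"bl":6,"jnc":2},99]}
After op 4 (replace /fvm/qd/b 44): {"c":{"cp":[34,3],"n":{"oa":77,"r":53}},"fvm":{"qd":{"b":44,"d":7,"jxi":95,"myz":46},"tei":{"f":7,"iu":32,"mo":64,"nk":84}},"v":[{"ma":89,"rvf":79,"zh":85},{"cer":11,"k":57,"xo":92},{"beq":78,"bl":6,"jnc":2},99]}
After op 5 (add /v/0/u 30): {"c":{"cp":[34,3],"n":{"oa":77,"r":53}},"fvm":{"qd":{"b":44,"d":7,"jxi":95,"myz":46},"tei":{"f":7,"iu":32,"mo":64,"nk":84}},"v":[{"ma":89,"rvf":79,"u":30,"zh":85},{"cer":11,"k":57,"xo":92},{"beq":78,"bl":6,"jnc":2},99]}
After op 6 (replace /c/cp 25): {"c":{"cp":25,"n":{"oa":77,"r":53}},"fvm":{"qd":{"b":44,"d":7,"jxi":95,"myz":46},"tei":{"f":7,"iu":32,"mo":64,"nk":84}},"v":[{"ma":89,"rvf":79,"u":30,"zh":85},{"cer":11,"k":57,"xo":92},{"beq":78,"bl":6,"jnc":2},99]}
After op 7 (replace /fvm/qd/d 50): {"c":{"cp":25,"n":{"oa":77,"r":53}},"fvm":{"qd":{"b":44,"d":50,"jxi":95,"myz":46},"tei":{"f":7,"iu":32,"mo":64,"nk":84}},"v":[{"ma":89,"rvf":79,"u":30,"zh":85},{"cer":11,"k":57,"xo":92},{"beq":78,"bl":6,"jnc":2},99]}
After op 8 (replace /v/1/k 0): {"c":{"cp":25,"n":{"oa":77,"r":53}},"fvm":{"qd":{"b":44,"d":50,"jxi":95,"myz":46},"tei":{"f":7,"iu":32,"mo":64,"nk":84}},"v":[{"ma":89,"rvf":79,"u":30,"zh":85},{"cer":11,"k":0,"xo":92},{"beq":78,"bl":6,"jnc":2},99]}
After op 9 (replace /fvm/tei/f 25): {"c":{"cp":25,"n":{"oa":77,"r":53}},"fvm":{"qd":{"b":44,"d":50,"jxi":95,"myz":46},"tei":{"f":25,"iu":32,"mo":64,"nk":84}},"v":[{"ma":89,"rvf":79,"u":30,"zh":85},{"cer":11,"k":0,"xo":92},{"beq":78,"bl":6,"jnc":2},99]}
After op 10 (remove /v/2/bl): {"c":{"cp":25,"n":{"oa":77,"r":53}},"fvm":{"qd":{"b":44,"d":50,"jxi":95,"myz":46},"tei":{"f":25,"iu":32,"mo":64,"nk":84}},"v":[{"ma":89,"rvf":79,"u":30,"zh":85},{"cer":11,"k":0,"xo":92},{"beq":78,"jnc":2},99]}
After op 11 (replace /v/3 0): {"c":{"cp":25,"n":{"oa":77,"r":53}},"fvm":{"qd":{"b":44,"d":50,"jxi":95,"myz":46},"tei":{"f":25,"iu":32,"mo":64,"nk":84}},"v":[{"ma":89,"rvf":79,"u":30,"zh":85},{"cer":11,"k":0,"xo":92},{"beq":78,"jnc":2},0]}
After op 12 (replace /c 98): {"c":98,"fvm":{"qd":{"b":44,"d":50,"jxi":95,"myz":46},"tei":{"f":25,"iu":32,"mo":64,"nk":84}},"v":[{"ma":89,"rvf":79,"u":30,"zh":85},{"cer":11,"k":0,"xo":92},{"beq":78,"jnc":2},0]}
After op 13 (remove /v/2): {"c":98,"fvm":{"qd":{"b":44,"d":50,"jxi":95,"myz":46},"tei":{"f":25,"iu":32,"mo":64,"nk":84}},"v":[{"ma":89,"rvf":79,"u":30,"zh":85},{"cer":11,"k":0,"xo":92},0]}
After op 14 (replace /fvm/qd/jxi 3): {"c":98,"fvm":{"qd":{"b":44,"d":50,"jxi":3,"myz":46},"tei":{"f":25,"iu":32,"mo":64,"nk":84}},"v":[{"ma":89,"rvf":79,"u":30,"zh":85},{"cer":11,"k":0,"xo":92},0]}
After op 15 (remove /v/0/u): {"c":98,"fvm":{"qd":{"b":44,"d":50,"jxi":3,"myz":46},"tei":{"f":25,"iu":32,"mo":64,"nk":84}},"v":[{"ma":89,"rvf":79,"zh":85},{"cer":11,"k":0,"xo":92},0]}
After op 16 (add /fvm/qd/d 50): {"c":98,"fvm":{"qd":{"b":44,"d":50,"jxi":3,"myz":46},"tei":{"f":25,"iu":32,"mo":64,"nk":84}},"v":[{"ma":89,"rvf":79,"zh":85},{"cer":11,"k":0,"xo":92},0]}
After op 17 (replace /v/0 38): {"c":98,"fvm":{"qd":{"b":44,"d":50,"jxi":3,"myz":46},"tei":{"f":25,"iu":32,"mo":64,"nk":84}},"v":[38,{"cer":11,"k":0,"xo":92},0]}
After op 18 (replace /fvm/qd/d 70): {"c":98,"fvm":{"qd":{"b":44,"d":70,"jxi":3,"myz":46},"tei":{"f":25,"iu":32,"mo":64,"nk":84}},"v":[38,{"cer":11,"k":0,"xo":92},0]}
After op 19 (add /v/1/lvk 27): {"c":98,"fvm":{"qd":{"b":44,"d":70,"jxi":3,"myz":46},"tei":{"f":25,"iu":32,"mo":64,"nk":84}},"v":[38,{"cer":11,"k":0,"lvk":27,"xo":92},0]}
After op 20 (add /fvm/zak 61): {"c":98,"fvm":{"qd":{"b":44,"d":70,"jxi":3,"myz":46},"tei":{"f":25,"iu":32,"mo":64,"nk":84},"zak":61},"v":[38,{"cer":11,"k":0,"lvk":27,"xo":92},0]}

Answer: {"c":98,"fvm":{"qd":{"b":44,"d":70,"jxi":3,"myz":46},"tei":{"f":25,"iu":32,"mo":64,"nk":84},"zak":61},"v":[38,{"cer":11,"k":0,"lvk":27,"xo":92},0]}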